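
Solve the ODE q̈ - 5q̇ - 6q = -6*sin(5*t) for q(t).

q = -75*cos(5*t)/793 + 93*sin(5*t)/793 + C1*exp(-t) + C2*exp(6*t)

Characteristic equation r² - 5r - 6 = 0 factors as (r + 1)(r - 6) = 0, so r = -1, 6.
Hence q_h = C1*exp(-t) + C2*exp(6*t).
Try q_p = A*cos(5*t) + B*sin(5*t). Substituting and equating the coefficients of cos(5t) and sin(5t) gives A = -75/793, B = 93/793, so q_p = -75*cos(5*t)/793 + 93*sin(5*t)/793.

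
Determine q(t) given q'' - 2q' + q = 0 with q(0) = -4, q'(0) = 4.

q = -4*exp(t) + 8*t*exp(t)

Characteristic equation r² - 2r + 1 = 0 has discriminant (-2)² - 4·(1) = 0, so r = 1 is a repeated root.
Hence q_h = (C1 + C2*t)*exp(t).
Apply the initial conditions: q(0) = C1 = -4 and q'(0) = C1 + C2 = 4. Solving gives C1 = -4, C2 = 8.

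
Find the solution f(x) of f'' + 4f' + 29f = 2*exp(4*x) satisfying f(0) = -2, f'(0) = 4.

Characteristic equation r² + 4r + 29 = 0 has discriminant (4)² - 4·(29) = -100 < 0, so r = -2 ± 5i.
Hence f_h = C1*cos(5*x)*exp(-2*x) + C2*exp(-2*x)*sin(5*x).
Try f_p = A*exp(4*x). Substituting into the equation and dividing by exp(4*x) gives A = 2/61, so f_p = 2*exp(4*x)/61.
General solution: f = 2*exp(4*x)/61 + C1*cos(5*x)*exp(-2*x) + C2*exp(-2*x)*sin(5*x).
Apply the initial conditions: f(0) = 2/61 + C1 = -2 and f'(0) = 8/61 - 2*C1 + 5*C2 = 4. Solving gives C1 = -124/61, C2 = -12/305.

f = 2*exp(4*x)/61 - 124*cos(5*x)*exp(-2*x)/61 - 12*exp(-2*x)*sin(5*x)/305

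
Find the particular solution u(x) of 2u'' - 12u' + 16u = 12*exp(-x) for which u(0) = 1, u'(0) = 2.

Divide through by 2: u'' - 6u' + 8u = 6*exp(-x).
Characteristic equation r² - 6r + 8 = 0 factors as (r - 4)(r - 2) = 0, so r = 4, 2.
Hence u_h = C1*exp(4*x) + C2*exp(2*x).
Try u_p = A*exp(-x). Substituting into the equation and dividing by exp(-x) gives A = 2/5, so u_p = 2*exp(-x)/5.
General solution: u = 2*exp(-x)/5 + C1*exp(4*x) + C2*exp(2*x).
Apply the initial conditions: u(0) = 2/5 + C1 + C2 = 1 and u'(0) = -2/5 + 2*C2 + 4*C1 = 2. Solving gives C1 = 3/5, C2 = 0.

u = 2*exp(-x)/5 + 3*exp(4*x)/5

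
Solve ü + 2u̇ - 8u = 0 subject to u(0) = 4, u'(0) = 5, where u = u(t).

Characteristic equation r² + 2r - 8 = 0 factors as (r - 2)(r + 4) = 0, so r = 2, -4.
Hence u_h = C1*exp(2*t) + C2*exp(-4*t).
Apply the initial conditions: u(0) = C1 + C2 = 4 and u'(0) = -4*C2 + 2*C1 = 5. Solving gives C1 = 7/2, C2 = 1/2.

u = exp(-4*t)/2 + 7*exp(2*t)/2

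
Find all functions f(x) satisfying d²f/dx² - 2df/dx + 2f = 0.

f = C1*cos(x)*exp(x) + C2*exp(x)*sin(x)

Characteristic equation r² - 2r + 2 = 0 has discriminant (-2)² - 4·(2) = -4 < 0, so r = 1 ± i.
Hence f_h = C1*cos(x)*exp(x) + C2*exp(x)*sin(x).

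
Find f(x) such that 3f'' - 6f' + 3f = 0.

f = C1*exp(x) + C2*x*exp(x)

Divide through by 3: f'' - 2f' + f = 0.
Characteristic equation r² - 2r + 1 = 0 has discriminant (-2)² - 4·(1) = 0, so r = 1 is a repeated root.
Hence f_h = (C1 + C2*x)*exp(x).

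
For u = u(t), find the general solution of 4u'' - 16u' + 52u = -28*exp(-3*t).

u = -7*exp(-3*t)/34 + C1*cos(3*t)*exp(2*t) + C2*exp(2*t)*sin(3*t)

Divide through by 4: u'' - 4u' + 13u = -7*exp(-3*t).
Characteristic equation r² - 4r + 13 = 0 has discriminant (-4)² - 4·(13) = -36 < 0, so r = 2 ± 3i.
Hence u_h = C1*cos(3*t)*exp(2*t) + C2*exp(2*t)*sin(3*t).
Try u_p = A*exp(-3*t). Substituting into the equation and dividing by exp(-3*t) gives A = -7/34, so u_p = -7*exp(-3*t)/34.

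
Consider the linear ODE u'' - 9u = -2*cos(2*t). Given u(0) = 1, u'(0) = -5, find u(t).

Characteristic equation r² - 9 = 0 factors as (r + 3)(r - 3) = 0, so r = -3, 3.
Hence u_h = C1*exp(-3*t) + C2*exp(3*t).
Try u_p = A*cos(2*t) + B*sin(2*t). Substituting and equating the coefficients of cos(2t) and sin(2t) gives A = 2/13, B = 0, so u_p = 2*cos(2*t)/13.
General solution: u = 2*cos(2*t)/13 + C1*exp(-3*t) + C2*exp(3*t).
Apply the initial conditions: u(0) = 2/13 + C1 + C2 = 1 and u'(0) = -3*C1 + 3*C2 = -5. Solving gives C1 = 49/39, C2 = -16/39.

u = -16*exp(3*t)/39 + 2*cos(2*t)/13 + 49*exp(-3*t)/39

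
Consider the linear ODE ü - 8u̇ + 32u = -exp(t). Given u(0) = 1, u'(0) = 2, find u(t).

u = -exp(t)/25 - 53*exp(4*t)*sin(4*t)/100 + 26*cos(4*t)*exp(4*t)/25

Characteristic equation r² - 8r + 32 = 0 has discriminant (-8)² - 4·(32) = -64 < 0, so r = 4 ± 4i.
Hence u_h = C1*cos(4*t)*exp(4*t) + C2*exp(4*t)*sin(4*t).
Try u_p = A*exp(t). Substituting into the equation and dividing by exp(t) gives A = -1/25, so u_p = -exp(t)/25.
General solution: u = -exp(t)/25 + C1*cos(4*t)*exp(4*t) + C2*exp(4*t)*sin(4*t).
Apply the initial conditions: u(0) = -1/25 + C1 = 1 and u'(0) = -1/25 + 4*C1 + 4*C2 = 2. Solving gives C1 = 26/25, C2 = -53/100.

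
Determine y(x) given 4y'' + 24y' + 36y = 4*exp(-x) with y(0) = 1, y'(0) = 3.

Divide through by 4: y'' + 6y' + 9y = exp(-x).
Characteristic equation r² + 6r + 9 = 0 has discriminant (6)² - 4·(9) = 0, so r = -3 is a repeated root.
Hence y_h = (C1 + C2*x)*exp(-3*x).
Try y_p = A*exp(-x). Substituting into the equation and dividing by exp(-x) gives A = 1/4, so y_p = exp(-x)/4.
General solution: y = exp(-x)/4 + C1*exp(-3*x) + C2*x*exp(-3*x).
Apply the initial conditions: y(0) = 1/4 + C1 = 1 and y'(0) = -1/4 + C2 - 3*C1 = 3. Solving gives C1 = 3/4, C2 = 11/2.

y = exp(-x)/4 + 3*exp(-3*x)/4 + 11*x*exp(-3*x)/2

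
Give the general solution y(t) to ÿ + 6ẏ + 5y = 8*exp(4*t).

Characteristic equation r² + 6r + 5 = 0 factors as (r + 5)(r + 1) = 0, so r = -5, -1.
Hence y_h = C1*exp(-5*t) + C2*exp(-t).
Try y_p = A*exp(4*t). Substituting into the equation and dividing by exp(4*t) gives A = 8/45, so y_p = 8*exp(4*t)/45.

y = 8*exp(4*t)/45 + C1*exp(-5*t) + C2*exp(-t)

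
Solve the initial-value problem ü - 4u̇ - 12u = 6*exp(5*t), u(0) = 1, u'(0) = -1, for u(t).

u = -6*exp(5*t)/7 + 7*exp(6*t)/8 + 55*exp(-2*t)/56

Characteristic equation r² - 4r - 12 = 0 factors as (r + 2)(r - 6) = 0, so r = -2, 6.
Hence u_h = C1*exp(-2*t) + C2*exp(6*t).
Try u_p = A*exp(5*t). Substituting into the equation and dividing by exp(5*t) gives A = -6/7, so u_p = -6*exp(5*t)/7.
General solution: u = -6*exp(5*t)/7 + C1*exp(-2*t) + C2*exp(6*t).
Apply the initial conditions: u(0) = -6/7 + C1 + C2 = 1 and u'(0) = -30/7 - 2*C1 + 6*C2 = -1. Solving gives C1 = 55/56, C2 = 7/8.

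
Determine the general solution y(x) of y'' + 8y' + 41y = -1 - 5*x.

y = -1/1681 - 5*x/41 + C1*cos(5*x)*exp(-4*x) + C2*exp(-4*x)*sin(5*x)

Characteristic equation r² + 8r + 41 = 0 has discriminant (8)² - 4·(41) = -100 < 0, so r = -4 ± 5i.
Hence y_h = C1*cos(5*x)*exp(-4*x) + C2*exp(-4*x)*sin(5*x).
For the particular solution try y_p = A0 + A1*x. Substituting and matching coefficients of each power of x gives A0 = -1/1681, A1 = -5/41, so y_p = -1/1681 - 5*x/41.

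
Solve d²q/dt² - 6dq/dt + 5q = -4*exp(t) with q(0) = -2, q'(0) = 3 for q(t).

q = -3*exp(t) + t*exp(t) + exp(5*t)

Characteristic equation r² - 6r + 5 = 0 factors as (r - 5)(r - 1) = 0, so r = 5, 1.
Hence q_h = C1*exp(5*t) + C2*exp(t).
Since exp(t) solves the homogeneous equation (r = 1 is a root of multiplicity 1), multiply the trial by t. Try q_p = A*t*exp(t). Substituting into the equation and dividing by exp(t) gives A = 1, so q_p = t*exp(t).
General solution: q = C1*exp(5*t) + C2*exp(t) + t*exp(t).
Apply the initial conditions: q(0) = C1 + C2 = -2 and q'(0) = 1 + C2 + 5*C1 = 3. Solving gives C1 = 1, C2 = -3.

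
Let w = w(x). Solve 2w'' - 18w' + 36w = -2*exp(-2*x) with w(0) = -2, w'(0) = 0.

w = -59*exp(3*x)/15 - exp(-2*x)/40 + 47*exp(6*x)/24

Divide through by 2: w'' - 9w' + 18w = -exp(-2*x).
Characteristic equation r² - 9r + 18 = 0 factors as (r - 6)(r - 3) = 0, so r = 6, 3.
Hence w_h = C1*exp(6*x) + C2*exp(3*x).
Try w_p = A*exp(-2*x). Substituting into the equation and dividing by exp(-2*x) gives A = -1/40, so w_p = -exp(-2*x)/40.
General solution: w = -exp(-2*x)/40 + C1*exp(6*x) + C2*exp(3*x).
Apply the initial conditions: w(0) = -1/40 + C1 + C2 = -2 and w'(0) = 1/20 + 3*C2 + 6*C1 = 0. Solving gives C1 = 47/24, C2 = -59/15.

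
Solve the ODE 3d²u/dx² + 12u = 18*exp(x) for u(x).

u = 6*exp(x)/5 + C1*cos(2*x) + C2*sin(2*x)

Divide through by 3: u'' + 4u = 6*exp(x).
Characteristic equation r² + 4 = 0 has discriminant (0)² - 4·(4) = -16 < 0, so r = ± 2i.
Hence u_h = C1*cos(2*x) + C2*sin(2*x).
Try u_p = A*exp(x). Substituting into the equation and dividing by exp(x) gives A = 6/5, so u_p = 6*exp(x)/5.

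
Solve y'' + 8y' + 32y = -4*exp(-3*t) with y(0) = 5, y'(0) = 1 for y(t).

Characteristic equation r² + 8r + 32 = 0 has discriminant (8)² - 4·(32) = -64 < 0, so r = -4 ± 4i.
Hence y_h = C1*cos(4*t)*exp(-4*t) + C2*exp(-4*t)*sin(4*t).
Try y_p = A*exp(-3*t). Substituting into the equation and dividing by exp(-3*t) gives A = -4/17, so y_p = -4*exp(-3*t)/17.
General solution: y = -4*exp(-3*t)/17 + C1*cos(4*t)*exp(-4*t) + C2*exp(-4*t)*sin(4*t).
Apply the initial conditions: y(0) = -4/17 + C1 = 5 and y'(0) = 12/17 - 4*C1 + 4*C2 = 1. Solving gives C1 = 89/17, C2 = 361/68.

y = -4*exp(-3*t)/17 + 89*cos(4*t)*exp(-4*t)/17 + 361*exp(-4*t)*sin(4*t)/68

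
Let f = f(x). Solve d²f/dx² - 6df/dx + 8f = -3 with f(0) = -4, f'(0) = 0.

f = -3/8 - 29*exp(2*x)/4 + 29*exp(4*x)/8

Characteristic equation r² - 6r + 8 = 0 factors as (r - 2)(r - 4) = 0, so r = 2, 4.
Hence f_h = C1*exp(2*x) + C2*exp(4*x).
For the particular solution try f_p = A0. Substituting and matching coefficients of each power of x gives A0 = -3/8, so f_p = -3/8.
General solution: f = -3/8 + C1*exp(2*x) + C2*exp(4*x).
Apply the initial conditions: f(0) = -3/8 + C1 + C2 = -4 and f'(0) = 2*C1 + 4*C2 = 0. Solving gives C1 = -29/4, C2 = 29/8.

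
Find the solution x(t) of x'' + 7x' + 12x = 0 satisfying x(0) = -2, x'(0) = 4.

Characteristic equation r² + 7r + 12 = 0 factors as (r + 4)(r + 3) = 0, so r = -4, -3.
Hence x_h = C1*exp(-4*t) + C2*exp(-3*t).
Apply the initial conditions: x(0) = C1 + C2 = -2 and x'(0) = -4*C1 - 3*C2 = 4. Solving gives C1 = 2, C2 = -4.

x = -4*exp(-3*t) + 2*exp(-4*t)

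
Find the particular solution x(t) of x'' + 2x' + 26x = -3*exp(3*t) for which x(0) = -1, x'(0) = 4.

Characteristic equation r² + 2r + 26 = 0 has discriminant (2)² - 4·(26) = -100 < 0, so r = -1 ± 5i.
Hence x_h = C1*cos(5*t)*exp(-t) + C2*exp(-t)*sin(5*t).
Try x_p = A*exp(3*t). Substituting into the equation and dividing by exp(3*t) gives A = -3/41, so x_p = -3*exp(3*t)/41.
General solution: x = -3*exp(3*t)/41 + C1*cos(5*t)*exp(-t) + C2*exp(-t)*sin(5*t).
Apply the initial conditions: x(0) = -3/41 + C1 = -1 and x'(0) = -9/41 - C1 + 5*C2 = 4. Solving gives C1 = -38/41, C2 = 27/41.

x = -3*exp(3*t)/41 - 38*cos(5*t)*exp(-t)/41 + 27*exp(-t)*sin(5*t)/41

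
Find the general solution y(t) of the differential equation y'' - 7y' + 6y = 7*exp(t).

Characteristic equation r² - 7r + 6 = 0 factors as (r - 6)(r - 1) = 0, so r = 6, 1.
Hence y_h = C1*exp(6*t) + C2*exp(t).
Since exp(t) solves the homogeneous equation (r = 1 is a root of multiplicity 1), multiply the trial by t. Try y_p = A*t*exp(t). Substituting into the equation and dividing by exp(t) gives A = -7/5, so y_p = -7*t*exp(t)/5.

y = C1*exp(6*t) + C2*exp(t) - 7*t*exp(t)/5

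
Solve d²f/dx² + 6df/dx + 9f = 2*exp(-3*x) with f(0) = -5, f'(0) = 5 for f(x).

f = -5*exp(-3*x) + x**2*exp(-3*x) - 10*x*exp(-3*x)

Characteristic equation r² + 6r + 9 = 0 has discriminant (6)² - 4·(9) = 0, so r = -3 is a repeated root.
Hence f_h = (C1 + C2*x)*exp(-3*x).
Since exp(-3*x) solves the homogeneous equation (r = -3 is a root of multiplicity 2), multiply the trial by x^2. Try f_p = A*x^2*exp(-3*x). Substituting into the equation and dividing by exp(-3*x) gives A = 1, so f_p = x^2*exp(-3*x).
General solution: f = C1*exp(-3*x) + x^2*exp(-3*x) + C2*x*exp(-3*x).
Apply the initial conditions: f(0) = C1 = -5 and f'(0) = C2 - 3*C1 = 5. Solving gives C1 = -5, C2 = -10.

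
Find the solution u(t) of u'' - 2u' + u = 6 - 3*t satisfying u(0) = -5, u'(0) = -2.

Characteristic equation r² - 2r + 1 = 0 has discriminant (-2)² - 4·(1) = 0, so r = 1 is a repeated root.
Hence u_h = (C1 + C2*t)*exp(t).
For the particular solution try u_p = A0 + A1*t. Substituting and matching coefficients of each power of t gives A0 = 0, A1 = -3, so u_p = -3*t.
General solution: u = -3*t + C1*exp(t) + C2*t*exp(t).
Apply the initial conditions: u(0) = C1 = -5 and u'(0) = -3 + C1 + C2 = -2. Solving gives C1 = -5, C2 = 6.

u = -5*exp(t) - 3*t + 6*t*exp(t)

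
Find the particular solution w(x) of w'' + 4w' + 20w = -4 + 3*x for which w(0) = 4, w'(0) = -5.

w = -23/100 + 3*x/20 + 331*exp(-2*x)*sin(4*x)/400 + 423*cos(4*x)*exp(-2*x)/100

Characteristic equation r² + 4r + 20 = 0 has discriminant (4)² - 4·(20) = -64 < 0, so r = -2 ± 4i.
Hence w_h = C1*cos(4*x)*exp(-2*x) + C2*exp(-2*x)*sin(4*x).
For the particular solution try w_p = A0 + A1*x. Substituting and matching coefficients of each power of x gives A0 = -23/100, A1 = 3/20, so w_p = -23/100 + 3*x/20.
General solution: w = -23/100 + 3*x/20 + C1*cos(4*x)*exp(-2*x) + C2*exp(-2*x)*sin(4*x).
Apply the initial conditions: w(0) = -23/100 + C1 = 4 and w'(0) = 3/20 - 2*C1 + 4*C2 = -5. Solving gives C1 = 423/100, C2 = 331/400.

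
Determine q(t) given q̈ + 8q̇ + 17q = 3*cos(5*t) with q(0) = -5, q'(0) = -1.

Characteristic equation r² + 8r + 17 = 0 has discriminant (8)² - 4·(17) = -4 < 0, so r = -4 ± i.
Hence q_h = C1*cos(t)*exp(-4*t) + C2*exp(-4*t)*sin(t).
Try q_p = A*cos(5*t) + B*sin(5*t). Substituting and equating the coefficients of cos(5t) and sin(5t) gives A = -3/208, B = 15/208, so q_p = -3*cos(5*t)/208 + 15*sin(5*t)/208.
General solution: q = -3*cos(5*t)/208 + 15*sin(5*t)/208 + C1*cos(t)*exp(-4*t) + C2*exp(-4*t)*sin(t).
Apply the initial conditions: q(0) = -3/208 + C1 = -5 and q'(0) = 75/208 + C2 - 4*C1 = -1. Solving gives C1 = -1037/208, C2 = -4431/208.

q = -3*cos(5*t)/208 + 15*sin(5*t)/208 - 4431*exp(-4*t)*sin(t)/208 - 1037*cos(t)*exp(-4*t)/208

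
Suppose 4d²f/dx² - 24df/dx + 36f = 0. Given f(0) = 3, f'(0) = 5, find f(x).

f = 3*exp(3*x) - 4*x*exp(3*x)

Divide through by 4: f'' - 6f' + 9f = 0.
Characteristic equation r² - 6r + 9 = 0 has discriminant (-6)² - 4·(9) = 0, so r = 3 is a repeated root.
Hence f_h = (C1 + C2*x)*exp(3*x).
Apply the initial conditions: f(0) = C1 = 3 and f'(0) = C2 + 3*C1 = 5. Solving gives C1 = 3, C2 = -4.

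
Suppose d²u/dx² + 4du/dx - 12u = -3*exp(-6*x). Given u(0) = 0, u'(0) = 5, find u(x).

u = -37*exp(-6*x)/64 + 37*exp(2*x)/64 + 3*x*exp(-6*x)/8

Characteristic equation r² + 4r - 12 = 0 factors as (r + 6)(r - 2) = 0, so r = -6, 2.
Hence u_h = C1*exp(-6*x) + C2*exp(2*x).
Since exp(-6*x) solves the homogeneous equation (r = -6 is a root of multiplicity 1), multiply the trial by x. Try u_p = A*x*exp(-6*x). Substituting into the equation and dividing by exp(-6*x) gives A = 3/8, so u_p = 3*x*exp(-6*x)/8.
General solution: u = C1*exp(-6*x) + C2*exp(2*x) + 3*x*exp(-6*x)/8.
Apply the initial conditions: u(0) = C1 + C2 = 0 and u'(0) = 3/8 - 6*C1 + 2*C2 = 5. Solving gives C1 = -37/64, C2 = 37/64.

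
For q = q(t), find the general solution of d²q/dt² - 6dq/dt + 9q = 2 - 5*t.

q = -4/27 - 5*t/9 + C1*exp(3*t) + C2*t*exp(3*t)

Characteristic equation r² - 6r + 9 = 0 has discriminant (-6)² - 4·(9) = 0, so r = 3 is a repeated root.
Hence q_h = (C1 + C2*t)*exp(3*t).
For the particular solution try q_p = A0 + A1*t. Substituting and matching coefficients of each power of t gives A0 = -4/27, A1 = -5/9, so q_p = -4/27 - 5*t/9.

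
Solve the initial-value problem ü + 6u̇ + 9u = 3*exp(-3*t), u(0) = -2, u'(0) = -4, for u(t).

u = -2*exp(-3*t) - 10*t*exp(-3*t) + 3*t**2*exp(-3*t)/2

Characteristic equation r² + 6r + 9 = 0 has discriminant (6)² - 4·(9) = 0, so r = -3 is a repeated root.
Hence u_h = (C1 + C2*t)*exp(-3*t).
Since exp(-3*t) solves the homogeneous equation (r = -3 is a root of multiplicity 2), multiply the trial by t^2. Try u_p = A*t^2*exp(-3*t). Substituting into the equation and dividing by exp(-3*t) gives A = 3/2, so u_p = 3*t^2*exp(-3*t)/2.
General solution: u = C1*exp(-3*t) + 3*t^2*exp(-3*t)/2 + C2*t*exp(-3*t).
Apply the initial conditions: u(0) = C1 = -2 and u'(0) = C2 - 3*C1 = -4. Solving gives C1 = -2, C2 = -10.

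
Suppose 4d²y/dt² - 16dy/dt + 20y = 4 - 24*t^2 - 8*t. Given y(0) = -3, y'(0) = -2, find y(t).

Divide through by 4: y'' - 4y' + 5y = 1 - 6*t^2 - 2*t.
Characteristic equation r² - 4r + 5 = 0 has discriminant (-4)² - 4·(5) = -4 < 0, so r = 2 ± i.
Hence y_h = C1*cos(t)*exp(2*t) + C2*exp(2*t)*sin(t).
For the particular solution try y_p = A0 + A1*t + A2*t^2. Substituting and matching coefficients of each power of t gives A0 = -147/125, A1 = -58/25, A2 = -6/5, so y_p = -147/125 - 58*t/25 - 6*t^2/5.
General solution: y = -147/125 - 58*t/25 - 6*t^2/5 + C1*cos(t)*exp(2*t) + C2*exp(2*t)*sin(t).
Apply the initial conditions: y(0) = -147/125 + C1 = -3 and y'(0) = -58/25 + C2 + 2*C1 = -2. Solving gives C1 = -228/125, C2 = 496/125.

y = -147/125 - 58*t/25 - 6*t**2/5 - 228*cos(t)*exp(2*t)/125 + 496*exp(2*t)*sin(t)/125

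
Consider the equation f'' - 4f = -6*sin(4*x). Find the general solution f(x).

f = 3*sin(4*x)/10 + C1*exp(2*x) + C2*exp(-2*x)

Characteristic equation r² - 4 = 0 factors as (r - 2)(r + 2) = 0, so r = 2, -2.
Hence f_h = C1*exp(2*x) + C2*exp(-2*x).
Try f_p = A*cos(4*x) + B*sin(4*x). Substituting and equating the coefficients of cos(4x) and sin(4x) gives A = 0, B = 3/10, so f_p = 3*sin(4*x)/10.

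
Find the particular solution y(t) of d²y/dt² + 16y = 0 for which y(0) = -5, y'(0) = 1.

y = -5*cos(4*t) + sin(4*t)/4

Characteristic equation r² + 16 = 0 has discriminant (0)² - 4·(16) = -64 < 0, so r = ± 4i.
Hence y_h = C1*cos(4*t) + C2*sin(4*t).
Apply the initial conditions: y(0) = C1 = -5 and y'(0) = 4*C2 = 1. Solving gives C1 = -5, C2 = 1/4.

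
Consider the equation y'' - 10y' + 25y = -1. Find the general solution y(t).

Characteristic equation r² - 10r + 25 = 0 has discriminant (-10)² - 4·(25) = 0, so r = 5 is a repeated root.
Hence y_h = (C1 + C2*t)*exp(5*t).
For the particular solution try y_p = A0. Substituting and matching coefficients of each power of t gives A0 = -1/25, so y_p = -1/25.

y = -1/25 + C1*exp(5*t) + C2*t*exp(5*t)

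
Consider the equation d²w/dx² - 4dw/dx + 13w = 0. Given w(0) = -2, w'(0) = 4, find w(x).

Characteristic equation r² - 4r + 13 = 0 has discriminant (-4)² - 4·(13) = -36 < 0, so r = 2 ± 3i.
Hence w_h = C1*cos(3*x)*exp(2*x) + C2*exp(2*x)*sin(3*x).
Apply the initial conditions: w(0) = C1 = -2 and w'(0) = 2*C1 + 3*C2 = 4. Solving gives C1 = -2, C2 = 8/3.

w = -2*cos(3*x)*exp(2*x) + 8*exp(2*x)*sin(3*x)/3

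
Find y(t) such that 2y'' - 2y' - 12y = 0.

y = C1*exp(3*t) + C2*exp(-2*t)

Divide through by 2: y'' - y' - 6y = 0.
Characteristic equation r² - r - 6 = 0 factors as (r - 3)(r + 2) = 0, so r = 3, -2.
Hence y_h = C1*exp(3*t) + C2*exp(-2*t).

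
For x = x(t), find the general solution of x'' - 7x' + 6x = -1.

x = -1/6 + C1*exp(6*t) + C2*exp(t)

Characteristic equation r² - 7r + 6 = 0 factors as (r - 6)(r - 1) = 0, so r = 6, 1.
Hence x_h = C1*exp(6*t) + C2*exp(t).
For the particular solution try x_p = A0. Substituting and matching coefficients of each power of t gives A0 = -1/6, so x_p = -1/6.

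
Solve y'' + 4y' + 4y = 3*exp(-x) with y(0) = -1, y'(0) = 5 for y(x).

y = -4*exp(-2*x) + 3*exp(-x)

Characteristic equation r² + 4r + 4 = 0 has discriminant (4)² - 4·(4) = 0, so r = -2 is a repeated root.
Hence y_h = (C1 + C2*x)*exp(-2*x).
Try y_p = A*exp(-x). Substituting into the equation and dividing by exp(-x) gives A = 3, so y_p = 3*exp(-x).
General solution: y = 3*exp(-x) + C1*exp(-2*x) + C2*x*exp(-2*x).
Apply the initial conditions: y(0) = 3 + C1 = -1 and y'(0) = -3 + C2 - 2*C1 = 5. Solving gives C1 = -4, C2 = 0.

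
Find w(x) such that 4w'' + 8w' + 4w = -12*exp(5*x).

Divide through by 4: w'' + 2w' + w = -3*exp(5*x).
Characteristic equation r² + 2r + 1 = 0 has discriminant (2)² - 4·(1) = 0, so r = -1 is a repeated root.
Hence w_h = (C1 + C2*x)*exp(-x).
Try w_p = A*exp(5*x). Substituting into the equation and dividing by exp(5*x) gives A = -1/12, so w_p = -exp(5*x)/12.

w = -exp(5*x)/12 + C1*exp(-x) + C2*x*exp(-x)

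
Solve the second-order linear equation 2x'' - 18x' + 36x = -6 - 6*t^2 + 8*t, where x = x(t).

x = -13/108 - t**2/6 + t/18 + C1*exp(6*t) + C2*exp(3*t)

Divide through by 2: x'' - 9x' + 18x = -3 - 3*t^2 + 4*t.
Characteristic equation r² - 9r + 18 = 0 factors as (r - 6)(r - 3) = 0, so r = 6, 3.
Hence x_h = C1*exp(6*t) + C2*exp(3*t).
For the particular solution try x_p = A0 + A1*t + A2*t^2. Substituting and matching coefficients of each power of t gives A0 = -13/108, A1 = 1/18, A2 = -1/6, so x_p = -13/108 - t^2/6 + t/18.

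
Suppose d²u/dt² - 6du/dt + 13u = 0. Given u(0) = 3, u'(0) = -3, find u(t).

Characteristic equation r² - 6r + 13 = 0 has discriminant (-6)² - 4·(13) = -16 < 0, so r = 3 ± 2i.
Hence u_h = C1*cos(2*t)*exp(3*t) + C2*exp(3*t)*sin(2*t).
Apply the initial conditions: u(0) = C1 = 3 and u'(0) = 2*C2 + 3*C1 = -3. Solving gives C1 = 3, C2 = -6.

u = -6*exp(3*t)*sin(2*t) + 3*cos(2*t)*exp(3*t)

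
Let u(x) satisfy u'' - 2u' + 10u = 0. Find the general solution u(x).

Characteristic equation r² - 2r + 10 = 0 has discriminant (-2)² - 4·(10) = -36 < 0, so r = 1 ± 3i.
Hence u_h = C1*cos(3*x)*exp(x) + C2*exp(x)*sin(3*x).

u = C1*cos(3*x)*exp(x) + C2*exp(x)*sin(3*x)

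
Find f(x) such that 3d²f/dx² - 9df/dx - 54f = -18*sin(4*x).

f = -18*cos(4*x)/325 + 51*sin(4*x)/325 + C1*exp(6*x) + C2*exp(-3*x)

Divide through by 3: f'' - 3f' - 18f = -6*sin(4*x).
Characteristic equation r² - 3r - 18 = 0 factors as (r - 6)(r + 3) = 0, so r = 6, -3.
Hence f_h = C1*exp(6*x) + C2*exp(-3*x).
Try f_p = A*cos(4*x) + B*sin(4*x). Substituting and equating the coefficients of cos(4x) and sin(4x) gives A = -18/325, B = 51/325, so f_p = -18*cos(4*x)/325 + 51*sin(4*x)/325.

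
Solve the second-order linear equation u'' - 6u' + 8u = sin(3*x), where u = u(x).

u = -sin(3*x)/325 + 18*cos(3*x)/325 + C1*exp(4*x) + C2*exp(2*x)

Characteristic equation r² - 6r + 8 = 0 factors as (r - 4)(r - 2) = 0, so r = 4, 2.
Hence u_h = C1*exp(4*x) + C2*exp(2*x).
Try u_p = A*cos(3*x) + B*sin(3*x). Substituting and equating the coefficients of cos(3x) and sin(3x) gives A = 18/325, B = -1/325, so u_p = -sin(3*x)/325 + 18*cos(3*x)/325.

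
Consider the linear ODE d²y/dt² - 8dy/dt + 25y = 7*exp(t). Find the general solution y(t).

Characteristic equation r² - 8r + 25 = 0 has discriminant (-8)² - 4·(25) = -36 < 0, so r = 4 ± 3i.
Hence y_h = C1*cos(3*t)*exp(4*t) + C2*exp(4*t)*sin(3*t).
Try y_p = A*exp(t). Substituting into the equation and dividing by exp(t) gives A = 7/18, so y_p = 7*exp(t)/18.

y = 7*exp(t)/18 + C1*cos(3*t)*exp(4*t) + C2*exp(4*t)*sin(3*t)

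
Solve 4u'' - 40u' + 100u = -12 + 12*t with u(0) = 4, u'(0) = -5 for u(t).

u = -9/125 + 3*t/25 + 509*exp(5*t)/125 - 637*t*exp(5*t)/25

Divide through by 4: u'' - 10u' + 25u = -3 + 3*t.
Characteristic equation r² - 10r + 25 = 0 has discriminant (-10)² - 4·(25) = 0, so r = 5 is a repeated root.
Hence u_h = (C1 + C2*t)*exp(5*t).
For the particular solution try u_p = A0 + A1*t. Substituting and matching coefficients of each power of t gives A0 = -9/125, A1 = 3/25, so u_p = -9/125 + 3*t/25.
General solution: u = -9/125 + 3*t/25 + C1*exp(5*t) + C2*t*exp(5*t).
Apply the initial conditions: u(0) = -9/125 + C1 = 4 and u'(0) = 3/25 + C2 + 5*C1 = -5. Solving gives C1 = 509/125, C2 = -637/25.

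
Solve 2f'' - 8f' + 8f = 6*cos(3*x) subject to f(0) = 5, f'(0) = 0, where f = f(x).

Divide through by 2: f'' - 4f' + 4f = 3*cos(3*x).
Characteristic equation r² - 4r + 4 = 0 has discriminant (-4)² - 4·(4) = 0, so r = 2 is a repeated root.
Hence f_h = (C1 + C2*x)*exp(2*x).
Try f_p = A*cos(3*x) + B*sin(3*x). Substituting and equating the coefficients of cos(3x) and sin(3x) gives A = -15/169, B = -36/169, so f_p = -36*sin(3*x)/169 - 15*cos(3*x)/169.
General solution: f = -36*sin(3*x)/169 - 15*cos(3*x)/169 + C1*exp(2*x) + C2*x*exp(2*x).
Apply the initial conditions: f(0) = -15/169 + C1 = 5 and f'(0) = -108/169 + C2 + 2*C1 = 0. Solving gives C1 = 860/169, C2 = -124/13.

f = -36*sin(3*x)/169 - 15*cos(3*x)/169 + 860*exp(2*x)/169 - 124*x*exp(2*x)/13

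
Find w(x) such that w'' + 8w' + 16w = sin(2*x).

Characteristic equation r² + 8r + 16 = 0 has discriminant (8)² - 4·(16) = 0, so r = -4 is a repeated root.
Hence w_h = (C1 + C2*x)*exp(-4*x).
Try w_p = A*cos(2*x) + B*sin(2*x). Substituting and equating the coefficients of cos(2x) and sin(2x) gives A = -1/25, B = 3/100, so w_p = -cos(2*x)/25 + 3*sin(2*x)/100.

w = -cos(2*x)/25 + 3*sin(2*x)/100 + C1*exp(-4*x) + C2*x*exp(-4*x)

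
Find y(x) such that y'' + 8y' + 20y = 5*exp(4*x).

Characteristic equation r² + 8r + 20 = 0 has discriminant (8)² - 4·(20) = -16 < 0, so r = -4 ± 2i.
Hence y_h = C1*cos(2*x)*exp(-4*x) + C2*exp(-4*x)*sin(2*x).
Try y_p = A*exp(4*x). Substituting into the equation and dividing by exp(4*x) gives A = 5/68, so y_p = 5*exp(4*x)/68.

y = 5*exp(4*x)/68 + C1*cos(2*x)*exp(-4*x) + C2*exp(-4*x)*sin(2*x)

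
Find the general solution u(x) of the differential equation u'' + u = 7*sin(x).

u = C1*cos(x) + C2*sin(x) - 7*x*cos(x)/2

Characteristic equation r² + 1 = 0 has discriminant (0)² - 4·(1) = -4 < 0, so r = ± i.
Hence u_h = C1*cos(x) + C2*sin(x).
Since ±1i are characteristic roots, multiply the trial by x. Try u_p = x*(A*cos(x) + B*sin(x)). Substituting and equating the coefficients of cos(x) and sin(x) gives A = -7/2, B = 0, so u_p = -7*x*cos(x)/2.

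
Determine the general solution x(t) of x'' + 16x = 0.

Characteristic equation r² + 16 = 0 has discriminant (0)² - 4·(16) = -64 < 0, so r = ± 4i.
Hence x_h = C1*cos(4*t) + C2*sin(4*t).

x = C1*cos(4*t) + C2*sin(4*t)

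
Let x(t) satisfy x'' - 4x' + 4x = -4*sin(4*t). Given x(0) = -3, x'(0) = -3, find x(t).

Characteristic equation r² - 4r + 4 = 0 has discriminant (-4)² - 4·(4) = 0, so r = 2 is a repeated root.
Hence x_h = (C1 + C2*t)*exp(2*t).
Try x_p = A*cos(4*t) + B*sin(4*t). Substituting and equating the coefficients of cos(4t) and sin(4t) gives A = -4/25, B = 3/25, so x_p = -4*cos(4*t)/25 + 3*sin(4*t)/25.
General solution: x = -4*cos(4*t)/25 + 3*sin(4*t)/25 + C1*exp(2*t) + C2*t*exp(2*t).
Apply the initial conditions: x(0) = -4/25 + C1 = -3 and x'(0) = 12/25 + C2 + 2*C1 = -3. Solving gives C1 = -71/25, C2 = 11/5.

x = -71*exp(2*t)/25 - 4*cos(4*t)/25 + 3*sin(4*t)/25 + 11*t*exp(2*t)/5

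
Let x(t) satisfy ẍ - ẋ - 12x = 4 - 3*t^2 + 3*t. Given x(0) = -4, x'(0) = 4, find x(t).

x = -77/288 - 221*exp(4*t)/224 - 173*exp(-3*t)/63 - 7*t/24 + t**2/4

Characteristic equation r² - r - 12 = 0 factors as (r + 3)(r - 4) = 0, so r = -3, 4.
Hence x_h = C1*exp(-3*t) + C2*exp(4*t).
For the particular solution try x_p = A0 + A1*t + A2*t^2. Substituting and matching coefficients of each power of t gives A0 = -77/288, A1 = -7/24, A2 = 1/4, so x_p = -77/288 - 7*t/24 + t^2/4.
General solution: x = -77/288 - 7*t/24 + t^2/4 + C1*exp(-3*t) + C2*exp(4*t).
Apply the initial conditions: x(0) = -77/288 + C1 + C2 = -4 and x'(0) = -7/24 - 3*C1 + 4*C2 = 4. Solving gives C1 = -173/63, C2 = -221/224.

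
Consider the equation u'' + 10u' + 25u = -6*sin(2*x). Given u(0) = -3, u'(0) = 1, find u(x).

u = -2643*exp(-5*x)/841 - 126*sin(2*x)/841 + 120*cos(2*x)/841 - 418*x*exp(-5*x)/29

Characteristic equation r² + 10r + 25 = 0 has discriminant (10)² - 4·(25) = 0, so r = -5 is a repeated root.
Hence u_h = (C1 + C2*x)*exp(-5*x).
Try u_p = A*cos(2*x) + B*sin(2*x). Substituting and equating the coefficients of cos(2x) and sin(2x) gives A = 120/841, B = -126/841, so u_p = -126*sin(2*x)/841 + 120*cos(2*x)/841.
General solution: u = -126*sin(2*x)/841 + 120*cos(2*x)/841 + C1*exp(-5*x) + C2*x*exp(-5*x).
Apply the initial conditions: u(0) = 120/841 + C1 = -3 and u'(0) = -252/841 + C2 - 5*C1 = 1. Solving gives C1 = -2643/841, C2 = -418/29.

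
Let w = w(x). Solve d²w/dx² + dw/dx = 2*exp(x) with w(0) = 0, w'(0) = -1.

w = -3 + 2*exp(-x) + exp(x)

Characteristic equation r² + r = 0 factors as (r + 1)r = 0, so r = -1, 0.
Hence w_h = C1*exp(-x) + C2.
Try w_p = A*exp(x). Substituting into the equation and dividing by exp(x) gives A = 1, so w_p = exp(x).
General solution: w = C2 + C1*exp(-x) + exp(x).
Apply the initial conditions: w(0) = 1 + C1 + C2 = 0 and w'(0) = 1 - C1 = -1. Solving gives C1 = 2, C2 = -3.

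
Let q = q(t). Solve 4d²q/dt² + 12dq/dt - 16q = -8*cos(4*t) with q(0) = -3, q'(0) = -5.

q = -291*exp(t)/85 - 3*sin(4*t)/68 + 5*cos(4*t)/68 + 7*exp(-4*t)/20

Divide through by 4: q'' + 3q' - 4q = -2*cos(4*t).
Characteristic equation r² + 3r - 4 = 0 factors as (r - 1)(r + 4) = 0, so r = 1, -4.
Hence q_h = C1*exp(t) + C2*exp(-4*t).
Try q_p = A*cos(4*t) + B*sin(4*t). Substituting and equating the coefficients of cos(4t) and sin(4t) gives A = 5/68, B = -3/68, so q_p = -3*sin(4*t)/68 + 5*cos(4*t)/68.
General solution: q = -3*sin(4*t)/68 + 5*cos(4*t)/68 + C1*exp(t) + C2*exp(-4*t).
Apply the initial conditions: q(0) = 5/68 + C1 + C2 = -3 and q'(0) = -3/17 + C1 - 4*C2 = -5. Solving gives C1 = -291/85, C2 = 7/20.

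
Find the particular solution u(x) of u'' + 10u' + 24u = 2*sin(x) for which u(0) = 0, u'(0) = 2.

u = -38*exp(-6*x)/37 - 20*cos(x)/629 + 18*exp(-4*x)/17 + 46*sin(x)/629

Characteristic equation r² + 10r + 24 = 0 factors as (r + 4)(r + 6) = 0, so r = -4, -6.
Hence u_h = C1*exp(-4*x) + C2*exp(-6*x).
Try u_p = A*cos(x) + B*sin(x). Substituting and equating the coefficients of cos(x) and sin(x) gives A = -20/629, B = 46/629, so u_p = -20*cos(x)/629 + 46*sin(x)/629.
General solution: u = -20*cos(x)/629 + 46*sin(x)/629 + C1*exp(-4*x) + C2*exp(-6*x).
Apply the initial conditions: u(0) = -20/629 + C1 + C2 = 0 and u'(0) = 46/629 - 6*C2 - 4*C1 = 2. Solving gives C1 = 18/17, C2 = -38/37.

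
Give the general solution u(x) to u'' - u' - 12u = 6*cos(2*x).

Characteristic equation r² - r - 12 = 0 factors as (r + 3)(r - 4) = 0, so r = -3, 4.
Hence u_h = C1*exp(-3*x) + C2*exp(4*x).
Try u_p = A*cos(2*x) + B*sin(2*x). Substituting and equating the coefficients of cos(2x) and sin(2x) gives A = -24/65, B = -3/65, so u_p = -24*cos(2*x)/65 - 3*sin(2*x)/65.

u = -24*cos(2*x)/65 - 3*sin(2*x)/65 + C1*exp(-3*x) + C2*exp(4*x)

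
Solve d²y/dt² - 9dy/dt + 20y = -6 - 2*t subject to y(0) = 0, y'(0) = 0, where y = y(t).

y = -69/200 - 32*exp(5*t)/25 - t/10 + 13*exp(4*t)/8

Characteristic equation r² - 9r + 20 = 0 factors as (r - 5)(r - 4) = 0, so r = 5, 4.
Hence y_h = C1*exp(5*t) + C2*exp(4*t).
For the particular solution try y_p = A0 + A1*t. Substituting and matching coefficients of each power of t gives A0 = -69/200, A1 = -1/10, so y_p = -69/200 - t/10.
General solution: y = -69/200 - t/10 + C1*exp(5*t) + C2*exp(4*t).
Apply the initial conditions: y(0) = -69/200 + C1 + C2 = 0 and y'(0) = -1/10 + 4*C2 + 5*C1 = 0. Solving gives C1 = -32/25, C2 = 13/8.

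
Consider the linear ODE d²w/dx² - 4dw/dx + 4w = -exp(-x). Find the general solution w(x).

Characteristic equation r² - 4r + 4 = 0 has discriminant (-4)² - 4·(4) = 0, so r = 2 is a repeated root.
Hence w_h = (C1 + C2*x)*exp(2*x).
Try w_p = A*exp(-x). Substituting into the equation and dividing by exp(-x) gives A = -1/9, so w_p = -exp(-x)/9.

w = -exp(-x)/9 + C1*exp(2*x) + C2*x*exp(2*x)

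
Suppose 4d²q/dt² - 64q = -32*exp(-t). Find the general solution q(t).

q = 8*exp(-t)/15 + C1*exp(4*t) + C2*exp(-4*t)

Divide through by 4: q'' - 16q = -8*exp(-t).
Characteristic equation r² - 16 = 0 factors as (r - 4)(r + 4) = 0, so r = 4, -4.
Hence q_h = C1*exp(4*t) + C2*exp(-4*t).
Try q_p = A*exp(-t). Substituting into the equation and dividing by exp(-t) gives A = 8/15, so q_p = 8*exp(-t)/15.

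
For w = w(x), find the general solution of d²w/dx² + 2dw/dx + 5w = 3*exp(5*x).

Characteristic equation r² + 2r + 5 = 0 has discriminant (2)² - 4·(5) = -16 < 0, so r = -1 ± 2i.
Hence w_h = C1*cos(2*x)*exp(-x) + C2*exp(-x)*sin(2*x).
Try w_p = A*exp(5*x). Substituting into the equation and dividing by exp(5*x) gives A = 3/40, so w_p = 3*exp(5*x)/40.

w = 3*exp(5*x)/40 + C1*cos(2*x)*exp(-x) + C2*exp(-x)*sin(2*x)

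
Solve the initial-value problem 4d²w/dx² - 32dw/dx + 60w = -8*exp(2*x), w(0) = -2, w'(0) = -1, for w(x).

w = -7*exp(3*x)/2 - 2*exp(2*x)/3 + 13*exp(5*x)/6

Divide through by 4: w'' - 8w' + 15w = -2*exp(2*x).
Characteristic equation r² - 8r + 15 = 0 factors as (r - 3)(r - 5) = 0, so r = 3, 5.
Hence w_h = C1*exp(3*x) + C2*exp(5*x).
Try w_p = A*exp(2*x). Substituting into the equation and dividing by exp(2*x) gives A = -2/3, so w_p = -2*exp(2*x)/3.
General solution: w = -2*exp(2*x)/3 + C1*exp(3*x) + C2*exp(5*x).
Apply the initial conditions: w(0) = -2/3 + C1 + C2 = -2 and w'(0) = -4/3 + 3*C1 + 5*C2 = -1. Solving gives C1 = -7/2, C2 = 13/6.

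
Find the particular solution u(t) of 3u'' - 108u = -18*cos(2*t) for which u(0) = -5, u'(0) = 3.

Divide through by 3: u'' - 36u = -6*cos(2*t).
Characteristic equation r² - 36 = 0 factors as (r + 6)(r - 6) = 0, so r = -6, 6.
Hence u_h = C1*exp(-6*t) + C2*exp(6*t).
Try u_p = A*cos(2*t) + B*sin(2*t). Substituting and equating the coefficients of cos(2t) and sin(2t) gives A = 3/20, B = 0, so u_p = 3*cos(2*t)/20.
General solution: u = 3*cos(2*t)/20 + C1*exp(-6*t) + C2*exp(6*t).
Apply the initial conditions: u(0) = 3/20 + C1 + C2 = -5 and u'(0) = -6*C1 + 6*C2 = 3. Solving gives C1 = -113/40, C2 = -93/40.

u = -113*exp(-6*t)/40 - 93*exp(6*t)/40 + 3*cos(2*t)/20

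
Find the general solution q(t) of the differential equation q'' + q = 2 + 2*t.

Characteristic equation r² + 1 = 0 has discriminant (0)² - 4·(1) = -4 < 0, so r = ± i.
Hence q_h = C1*cos(t) + C2*sin(t).
For the particular solution try q_p = A0 + A1*t. Substituting and matching coefficients of each power of t gives A0 = 2, A1 = 2, so q_p = 2 + 2*t.

q = 2 + 2*t + C1*cos(t) + C2*sin(t)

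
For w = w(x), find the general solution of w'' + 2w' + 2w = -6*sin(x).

w = -6*sin(x)/5 + 12*cos(x)/5 + C1*cos(x)*exp(-x) + C2*exp(-x)*sin(x)

Characteristic equation r² + 2r + 2 = 0 has discriminant (2)² - 4·(2) = -4 < 0, so r = -1 ± i.
Hence w_h = C1*cos(x)*exp(-x) + C2*exp(-x)*sin(x).
Try w_p = A*cos(x) + B*sin(x). Substituting and equating the coefficients of cos(x) and sin(x) gives A = 12/5, B = -6/5, so w_p = -6*sin(x)/5 + 12*cos(x)/5.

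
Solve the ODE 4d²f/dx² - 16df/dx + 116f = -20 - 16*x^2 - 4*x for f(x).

f = -4217/24389 - 61*x/841 - 4*x**2/29 + C1*cos(5*x)*exp(2*x) + C2*exp(2*x)*sin(5*x)

Divide through by 4: f'' - 4f' + 29f = -5 - x - 4*x^2.
Characteristic equation r² - 4r + 29 = 0 has discriminant (-4)² - 4·(29) = -100 < 0, so r = 2 ± 5i.
Hence f_h = C1*cos(5*x)*exp(2*x) + C2*exp(2*x)*sin(5*x).
For the particular solution try f_p = A0 + A1*x + A2*x^2. Substituting and matching coefficients of each power of x gives A0 = -4217/24389, A1 = -61/841, A2 = -4/29, so f_p = -4217/24389 - 61*x/841 - 4*x^2/29.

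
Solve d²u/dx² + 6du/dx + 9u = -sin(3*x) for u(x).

Characteristic equation r² + 6r + 9 = 0 has discriminant (6)² - 4·(9) = 0, so r = -3 is a repeated root.
Hence u_h = (C1 + C2*x)*exp(-3*x).
Try u_p = A*cos(3*x) + B*sin(3*x). Substituting and equating the coefficients of cos(3x) and sin(3x) gives A = 1/18, B = 0, so u_p = cos(3*x)/18.

u = cos(3*x)/18 + C1*exp(-3*x) + C2*x*exp(-3*x)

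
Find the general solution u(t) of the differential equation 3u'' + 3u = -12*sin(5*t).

u = sin(5*t)/6 + C1*cos(t) + C2*sin(t)

Divide through by 3: u'' + u = -4*sin(5*t).
Characteristic equation r² + 1 = 0 has discriminant (0)² - 4·(1) = -4 < 0, so r = ± i.
Hence u_h = C1*cos(t) + C2*sin(t).
Try u_p = A*cos(5*t) + B*sin(5*t). Substituting and equating the coefficients of cos(5t) and sin(5t) gives A = 0, B = 1/6, so u_p = sin(5*t)/6.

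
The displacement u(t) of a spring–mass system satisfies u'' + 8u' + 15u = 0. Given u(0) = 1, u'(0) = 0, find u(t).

u = -3*exp(-5*t)/2 + 5*exp(-3*t)/2

Characteristic equation r² + 8r + 15 = 0 factors as (r + 3)(r + 5) = 0, so r = -3, -5.
Hence u_h = C1*exp(-3*t) + C2*exp(-5*t).
Apply the initial conditions: u(0) = C1 + C2 = 1 and u'(0) = -5*C2 - 3*C1 = 0. Solving gives C1 = 5/2, C2 = -3/2.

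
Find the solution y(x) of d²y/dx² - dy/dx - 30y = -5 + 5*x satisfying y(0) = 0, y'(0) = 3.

Characteristic equation r² - r - 30 = 0 factors as (r - 6)(r + 5) = 0, so r = 6, -5.
Hence y_h = C1*exp(6*x) + C2*exp(-5*x).
For the particular solution try y_p = A0 + A1*x. Substituting and matching coefficients of each power of x gives A0 = 31/180, A1 = -1/6, so y_p = 31/180 - x/6.
General solution: y = 31/180 - x/6 + C1*exp(6*x) + C2*exp(-5*x).
Apply the initial conditions: y(0) = 31/180 + C1 + C2 = 0 and y'(0) = -1/6 - 5*C2 + 6*C1 = 3. Solving gives C1 = 83/396, C2 = -21/55.

y = 31/180 - 21*exp(-5*x)/55 - x/6 + 83*exp(6*x)/396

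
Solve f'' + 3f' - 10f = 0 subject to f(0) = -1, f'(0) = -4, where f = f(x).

f = -9*exp(2*x)/7 + 2*exp(-5*x)/7

Characteristic equation r² + 3r - 10 = 0 factors as (r - 2)(r + 5) = 0, so r = 2, -5.
Hence f_h = C1*exp(2*x) + C2*exp(-5*x).
Apply the initial conditions: f(0) = C1 + C2 = -1 and f'(0) = -5*C2 + 2*C1 = -4. Solving gives C1 = -9/7, C2 = 2/7.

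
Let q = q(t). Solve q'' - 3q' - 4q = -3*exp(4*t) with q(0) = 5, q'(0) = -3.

Characteristic equation r² - 3r - 4 = 0 factors as (r - 4)(r + 1) = 0, so r = 4, -1.
Hence q_h = C1*exp(4*t) + C2*exp(-t).
Since exp(4*t) solves the homogeneous equation (r = 4 is a root of multiplicity 1), multiply the trial by t. Try q_p = A*t*exp(4*t). Substituting into the equation and dividing by exp(4*t) gives A = -3/5, so q_p = -3*t*exp(4*t)/5.
General solution: q = C1*exp(4*t) + C2*exp(-t) - 3*t*exp(4*t)/5.
Apply the initial conditions: q(0) = C1 + C2 = 5 and q'(0) = -3/5 - C2 + 4*C1 = -3. Solving gives C1 = 13/25, C2 = 112/25.

q = 13*exp(4*t)/25 + 112*exp(-t)/25 - 3*t*exp(4*t)/5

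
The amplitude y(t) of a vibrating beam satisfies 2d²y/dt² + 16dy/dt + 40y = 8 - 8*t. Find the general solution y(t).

Divide through by 2: y'' + 8y' + 20y = 4 - 4*t.
Characteristic equation r² + 8r + 20 = 0 has discriminant (8)² - 4·(20) = -16 < 0, so r = -4 ± 2i.
Hence y_h = C1*cos(2*t)*exp(-4*t) + C2*exp(-4*t)*sin(2*t).
For the particular solution try y_p = A0 + A1*t. Substituting and matching coefficients of each power of t gives A0 = 7/25, A1 = -1/5, so y_p = 7/25 - t/5.

y = 7/25 - t/5 + C1*cos(2*t)*exp(-4*t) + C2*exp(-4*t)*sin(2*t)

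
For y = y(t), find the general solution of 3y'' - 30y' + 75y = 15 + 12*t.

y = 33/125 + 4*t/25 + C1*exp(5*t) + C2*t*exp(5*t)

Divide through by 3: y'' - 10y' + 25y = 5 + 4*t.
Characteristic equation r² - 10r + 25 = 0 has discriminant (-10)² - 4·(25) = 0, so r = 5 is a repeated root.
Hence y_h = (C1 + C2*t)*exp(5*t).
For the particular solution try y_p = A0 + A1*t. Substituting and matching coefficients of each power of t gives A0 = 33/125, A1 = 4/25, so y_p = 33/125 + 4*t/25.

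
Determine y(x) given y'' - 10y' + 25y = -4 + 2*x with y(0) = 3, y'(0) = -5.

Characteristic equation r² - 10r + 25 = 0 has discriminant (-10)² - 4·(25) = 0, so r = 5 is a repeated root.
Hence y_h = (C1 + C2*x)*exp(5*x).
For the particular solution try y_p = A0 + A1*x. Substituting and matching coefficients of each power of x gives A0 = -16/125, A1 = 2/25, so y_p = -16/125 + 2*x/25.
General solution: y = -16/125 + 2*x/25 + C1*exp(5*x) + C2*x*exp(5*x).
Apply the initial conditions: y(0) = -16/125 + C1 = 3 and y'(0) = 2/25 + C2 + 5*C1 = -5. Solving gives C1 = 391/125, C2 = -518/25.

y = -16/125 + 2*x/25 + 391*exp(5*x)/125 - 518*x*exp(5*x)/25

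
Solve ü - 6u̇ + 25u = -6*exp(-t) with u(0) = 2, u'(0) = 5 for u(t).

Characteristic equation r² - 6r + 25 = 0 has discriminant (-6)² - 4·(25) = -64 < 0, so r = 3 ± 4i.
Hence u_h = C1*cos(4*t)*exp(3*t) + C2*exp(3*t)*sin(4*t).
Try u_p = A*exp(-t). Substituting into the equation and dividing by exp(-t) gives A = -3/16, so u_p = -3*exp(-t)/16.
General solution: u = -3*exp(-t)/16 + C1*cos(4*t)*exp(3*t) + C2*exp(3*t)*sin(4*t).
Apply the initial conditions: u(0) = -3/16 + C1 = 2 and u'(0) = 3/16 + 3*C1 + 4*C2 = 5. Solving gives C1 = 35/16, C2 = -7/16.

u = -3*exp(-t)/16 - 7*exp(3*t)*sin(4*t)/16 + 35*cos(4*t)*exp(3*t)/16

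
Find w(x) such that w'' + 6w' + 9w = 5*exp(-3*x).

Characteristic equation r² + 6r + 9 = 0 has discriminant (6)² - 4·(9) = 0, so r = -3 is a repeated root.
Hence w_h = (C1 + C2*x)*exp(-3*x).
Since exp(-3*x) solves the homogeneous equation (r = -3 is a root of multiplicity 2), multiply the trial by x^2. Try w_p = A*x^2*exp(-3*x). Substituting into the equation and dividing by exp(-3*x) gives A = 5/2, so w_p = 5*x^2*exp(-3*x)/2.

w = C1*exp(-3*x) + 5*x**2*exp(-3*x)/2 + C2*x*exp(-3*x)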